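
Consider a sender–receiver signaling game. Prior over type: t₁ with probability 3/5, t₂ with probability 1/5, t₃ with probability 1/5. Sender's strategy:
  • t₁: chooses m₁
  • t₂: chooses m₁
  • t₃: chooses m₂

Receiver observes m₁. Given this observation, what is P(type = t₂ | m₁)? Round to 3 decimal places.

P(m₁) = (3/5)·1 + (1/5)·1 + (1/5)·0 = 4/5
P(t₂ | m₁) = ((1/5)·1) / (4/5) = (1/5) / (4/5) = 1/4

0.250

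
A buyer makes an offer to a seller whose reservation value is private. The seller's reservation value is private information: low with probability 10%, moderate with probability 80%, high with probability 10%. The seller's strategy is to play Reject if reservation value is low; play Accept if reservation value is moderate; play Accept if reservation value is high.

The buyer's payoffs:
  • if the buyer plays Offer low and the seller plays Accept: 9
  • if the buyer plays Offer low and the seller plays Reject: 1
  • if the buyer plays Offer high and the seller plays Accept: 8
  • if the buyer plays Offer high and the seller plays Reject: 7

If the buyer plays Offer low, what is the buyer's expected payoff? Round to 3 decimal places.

Take the expectation over the seller's reservation value, weighting each type's action by its prior probability.
E[Offer low] = 0.1·1 + 0.8·9 + 0.1·9 = 0.1 + 7.2 + 0.9 = 8.2

8.200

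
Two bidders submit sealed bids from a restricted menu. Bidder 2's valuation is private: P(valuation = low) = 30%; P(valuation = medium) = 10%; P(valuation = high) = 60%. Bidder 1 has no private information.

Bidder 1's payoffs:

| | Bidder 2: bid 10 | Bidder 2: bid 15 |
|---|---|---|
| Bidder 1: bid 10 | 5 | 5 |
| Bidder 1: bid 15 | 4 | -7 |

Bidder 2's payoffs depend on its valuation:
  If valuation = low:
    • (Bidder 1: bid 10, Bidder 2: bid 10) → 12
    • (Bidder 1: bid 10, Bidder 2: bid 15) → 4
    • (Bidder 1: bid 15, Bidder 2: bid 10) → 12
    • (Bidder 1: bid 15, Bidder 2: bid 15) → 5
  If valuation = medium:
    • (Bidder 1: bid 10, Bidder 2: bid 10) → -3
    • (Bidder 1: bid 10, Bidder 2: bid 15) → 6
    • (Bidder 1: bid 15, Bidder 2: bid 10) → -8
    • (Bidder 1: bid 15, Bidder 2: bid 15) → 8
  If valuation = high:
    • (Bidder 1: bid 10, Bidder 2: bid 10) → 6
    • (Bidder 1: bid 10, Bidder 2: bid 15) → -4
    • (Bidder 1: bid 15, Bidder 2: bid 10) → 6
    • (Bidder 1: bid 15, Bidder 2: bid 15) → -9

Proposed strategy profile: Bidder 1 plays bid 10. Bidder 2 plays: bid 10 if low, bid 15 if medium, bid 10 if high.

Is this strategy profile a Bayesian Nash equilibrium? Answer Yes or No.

Bidder 1 plays bid 10: E[bid 10] = 0.3·(5) + 0.1·(5) + 0.6·(5) = 5; E[bid 15] = 2.9. Best-responding. ✓
Bidder 2 (valuation low), facing bid 10: bid 10 gives 12, bid 15 gives 4. Proposed bid 10 is best. ✓
Bidder 2 (valuation medium), facing bid 10: bid 10 gives -3, bid 15 gives 6. Proposed bid 15 is best. ✓
Bidder 2 (valuation high), facing bid 10: bid 10 gives 6, bid 15 gives -4. Proposed bid 10 is best. ✓

Yes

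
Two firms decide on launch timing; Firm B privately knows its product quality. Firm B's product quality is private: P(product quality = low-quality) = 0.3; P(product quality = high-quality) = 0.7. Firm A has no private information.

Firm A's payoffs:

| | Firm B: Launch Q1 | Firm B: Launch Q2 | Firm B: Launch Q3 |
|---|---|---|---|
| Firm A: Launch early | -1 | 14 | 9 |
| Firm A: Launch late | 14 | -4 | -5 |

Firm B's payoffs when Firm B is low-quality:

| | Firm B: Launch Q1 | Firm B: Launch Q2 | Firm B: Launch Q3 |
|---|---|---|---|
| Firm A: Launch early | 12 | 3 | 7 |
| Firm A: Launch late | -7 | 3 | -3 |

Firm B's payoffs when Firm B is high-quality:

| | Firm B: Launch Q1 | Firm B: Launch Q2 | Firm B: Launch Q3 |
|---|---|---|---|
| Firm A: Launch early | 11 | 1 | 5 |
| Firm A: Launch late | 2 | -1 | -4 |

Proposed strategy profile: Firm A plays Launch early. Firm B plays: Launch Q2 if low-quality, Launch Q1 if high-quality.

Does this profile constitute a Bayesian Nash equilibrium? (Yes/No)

No

Firm A plays Launch early: E[Launch early] = 0.3·(14) + 0.7·(-1) = 3.5; E[Launch late] = 8.6. Not best-responding. ✗
Firm B (product quality low-quality), facing Launch early: Launch Q1 gives 12, Launch Q2 gives 3, Launch Q3 gives 7. Proposed Launch Q2 is not best — profitable deviation exists. ✗
Firm B (product quality high-quality), facing Launch early: Launch Q1 gives 11, Launch Q2 gives 1, Launch Q3 gives 5. Proposed Launch Q1 is best. ✓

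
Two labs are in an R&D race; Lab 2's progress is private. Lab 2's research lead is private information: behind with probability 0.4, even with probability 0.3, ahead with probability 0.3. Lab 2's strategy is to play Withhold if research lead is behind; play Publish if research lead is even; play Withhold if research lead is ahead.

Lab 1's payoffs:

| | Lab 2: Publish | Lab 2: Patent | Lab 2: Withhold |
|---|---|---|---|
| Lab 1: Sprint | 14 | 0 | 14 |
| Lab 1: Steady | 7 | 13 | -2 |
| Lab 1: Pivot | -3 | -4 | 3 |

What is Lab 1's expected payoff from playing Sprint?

Take the expectation over Lab 2's research lead, weighting each type's action by its prior probability.
E[Sprint] = 0.4·14 + 0.3·14 + 0.3·14 = 5.6 + 4.2 + 4.2 = 14

14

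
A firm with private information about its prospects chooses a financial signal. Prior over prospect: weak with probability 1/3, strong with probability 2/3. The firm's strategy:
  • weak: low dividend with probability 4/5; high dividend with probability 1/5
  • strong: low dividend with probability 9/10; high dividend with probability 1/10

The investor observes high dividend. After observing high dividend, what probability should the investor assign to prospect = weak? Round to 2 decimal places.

Apply Bayes' rule using the sender's strategy as the likelihood.
P(high dividend) = (1/3)·(1/5) + (2/3)·(1/10) = 2/15
P(weak | high dividend) = ((1/3)·(1/5)) / (2/15) = (1/15) / (2/15) = 1/2

0.50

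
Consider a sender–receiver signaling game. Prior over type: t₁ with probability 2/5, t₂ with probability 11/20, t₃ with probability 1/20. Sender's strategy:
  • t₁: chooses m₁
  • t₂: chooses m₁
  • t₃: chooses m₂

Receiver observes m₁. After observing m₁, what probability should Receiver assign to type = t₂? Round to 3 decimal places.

0.579

P(m₁) = (2/5)·1 + (11/20)·1 + (1/20)·0 = 19/20
P(t₂ | m₁) = ((11/20)·1) / (19/20) = (11/20) / (19/20) = 11/19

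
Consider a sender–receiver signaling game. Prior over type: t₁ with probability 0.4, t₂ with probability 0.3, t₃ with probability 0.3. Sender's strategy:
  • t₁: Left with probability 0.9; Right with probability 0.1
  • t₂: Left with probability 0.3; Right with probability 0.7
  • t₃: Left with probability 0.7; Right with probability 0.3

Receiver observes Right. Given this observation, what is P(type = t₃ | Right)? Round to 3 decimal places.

Apply Bayes' rule using the sender's strategy as the likelihood.
P(Right) = 0.4·0.1 + 0.3·0.7 + 0.3·0.3 = 0.34
P(t₃ | Right) = (0.3·0.3) / 0.34 = 0.09 / 0.34 = 0.264706

0.265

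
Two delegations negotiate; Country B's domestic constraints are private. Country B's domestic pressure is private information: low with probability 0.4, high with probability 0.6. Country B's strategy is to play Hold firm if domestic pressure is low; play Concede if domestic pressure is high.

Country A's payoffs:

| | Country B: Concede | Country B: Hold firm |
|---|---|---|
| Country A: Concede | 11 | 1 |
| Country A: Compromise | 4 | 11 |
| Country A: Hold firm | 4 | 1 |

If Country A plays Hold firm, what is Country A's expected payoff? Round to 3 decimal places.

Take the expectation over Country B's domestic pressure, weighting each type's action by its prior probability.
E[Hold firm] = 0.4·1 + 0.6·4 = 0.4 + 2.4 = 2.8

2.800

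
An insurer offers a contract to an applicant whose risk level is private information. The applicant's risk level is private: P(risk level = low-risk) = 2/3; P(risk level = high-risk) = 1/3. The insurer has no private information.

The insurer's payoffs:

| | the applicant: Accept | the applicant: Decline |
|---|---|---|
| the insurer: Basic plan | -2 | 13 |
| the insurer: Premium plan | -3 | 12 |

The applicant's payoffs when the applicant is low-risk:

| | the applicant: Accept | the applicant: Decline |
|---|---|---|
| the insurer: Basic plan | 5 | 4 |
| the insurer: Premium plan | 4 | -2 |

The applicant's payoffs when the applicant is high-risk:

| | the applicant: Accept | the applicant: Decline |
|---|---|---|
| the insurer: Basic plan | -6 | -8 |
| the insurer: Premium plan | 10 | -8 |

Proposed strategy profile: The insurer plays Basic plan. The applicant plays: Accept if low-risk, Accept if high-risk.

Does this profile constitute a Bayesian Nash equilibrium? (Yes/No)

The insurer plays Basic plan: E[Basic plan] = 2/3·(-2) + 1/3·(-2) = -2; E[Premium plan] = -3. Best-responding. ✓
The applicant (risk level low-risk), facing Basic plan: Accept gives 5, Decline gives 4. Proposed Accept is best. ✓
The applicant (risk level high-risk), facing Basic plan: Accept gives -6, Decline gives -8. Proposed Accept is best. ✓

Yes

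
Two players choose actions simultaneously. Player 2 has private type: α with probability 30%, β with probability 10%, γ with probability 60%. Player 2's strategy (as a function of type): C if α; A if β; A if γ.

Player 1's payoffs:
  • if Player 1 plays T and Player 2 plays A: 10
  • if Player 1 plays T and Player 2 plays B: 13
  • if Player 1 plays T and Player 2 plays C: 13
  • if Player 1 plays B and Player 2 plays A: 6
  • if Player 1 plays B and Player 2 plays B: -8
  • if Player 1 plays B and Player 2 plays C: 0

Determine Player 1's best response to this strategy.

T

Compute Player 1's expected payoff for each action, taking the expectation over Player 2's type.
E[T] = 0.3·(13) + 0.1·(10) + 0.6·(10) = 10.9
E[B] = 0.3·(0) + 0.1·(6) + 0.6·(6) = 4.2
Best response: T (10.9 is the largest).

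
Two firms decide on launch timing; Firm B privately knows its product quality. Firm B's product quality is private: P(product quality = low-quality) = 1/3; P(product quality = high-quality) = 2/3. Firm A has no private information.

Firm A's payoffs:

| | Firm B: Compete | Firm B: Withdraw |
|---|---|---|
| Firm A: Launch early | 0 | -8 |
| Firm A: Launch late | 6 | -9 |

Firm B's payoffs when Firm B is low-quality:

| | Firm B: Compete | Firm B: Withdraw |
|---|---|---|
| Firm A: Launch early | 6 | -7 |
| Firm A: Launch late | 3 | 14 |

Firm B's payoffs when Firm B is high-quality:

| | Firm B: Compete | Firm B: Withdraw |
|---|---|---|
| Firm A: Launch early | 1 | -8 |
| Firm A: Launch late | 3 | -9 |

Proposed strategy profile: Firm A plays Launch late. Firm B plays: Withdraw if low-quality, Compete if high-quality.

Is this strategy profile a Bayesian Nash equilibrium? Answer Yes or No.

Yes

A profile is a BNE iff every type of every player is best-responding given beliefs about the other side.
Firm A plays Launch late: E[Launch late] = 1/3·(-9) + 2/3·(6) = 1; E[Launch early] = -8/3. Best-responding. ✓
Firm B (product quality low-quality), facing Launch late: Compete gives 3, Withdraw gives 14. Proposed Withdraw is best. ✓
Firm B (product quality high-quality), facing Launch late: Compete gives 3, Withdraw gives -9. Proposed Compete is best. ✓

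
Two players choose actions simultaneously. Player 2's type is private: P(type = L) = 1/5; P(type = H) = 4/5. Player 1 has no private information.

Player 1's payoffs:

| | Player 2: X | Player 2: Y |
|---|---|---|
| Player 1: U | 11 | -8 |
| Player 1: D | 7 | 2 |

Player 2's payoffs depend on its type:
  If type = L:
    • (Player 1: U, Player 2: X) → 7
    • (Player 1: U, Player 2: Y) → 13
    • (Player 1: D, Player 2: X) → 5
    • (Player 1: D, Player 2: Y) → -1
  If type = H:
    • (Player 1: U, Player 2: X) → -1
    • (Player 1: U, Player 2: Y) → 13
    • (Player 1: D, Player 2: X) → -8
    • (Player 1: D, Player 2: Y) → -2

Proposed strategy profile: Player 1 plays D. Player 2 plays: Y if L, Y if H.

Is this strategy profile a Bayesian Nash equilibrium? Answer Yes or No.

Player 1 plays D: E[D] = 1/5·(2) + 4/5·(2) = 2; E[U] = -8. Best-responding. ✓
Player 2 (type L), facing D: X gives 5, Y gives -1. Proposed Y is not best — profitable deviation exists. ✗
Player 2 (type H), facing D: X gives -8, Y gives -2. Proposed Y is best. ✓

No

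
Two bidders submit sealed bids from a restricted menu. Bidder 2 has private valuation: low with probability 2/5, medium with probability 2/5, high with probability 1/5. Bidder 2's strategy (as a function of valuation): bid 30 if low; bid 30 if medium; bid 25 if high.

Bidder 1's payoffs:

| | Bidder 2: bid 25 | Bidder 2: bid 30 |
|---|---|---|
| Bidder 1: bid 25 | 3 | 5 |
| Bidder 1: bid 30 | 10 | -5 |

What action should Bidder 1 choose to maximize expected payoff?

E[bid 25] = 2/5·(5) + 2/5·(5) + 1/5·(3) = 23/5
E[bid 30] = 2/5·(-5) + 2/5·(-5) + 1/5·(10) = -2
Best response: bid 25 (23/5 is the largest).

bid 25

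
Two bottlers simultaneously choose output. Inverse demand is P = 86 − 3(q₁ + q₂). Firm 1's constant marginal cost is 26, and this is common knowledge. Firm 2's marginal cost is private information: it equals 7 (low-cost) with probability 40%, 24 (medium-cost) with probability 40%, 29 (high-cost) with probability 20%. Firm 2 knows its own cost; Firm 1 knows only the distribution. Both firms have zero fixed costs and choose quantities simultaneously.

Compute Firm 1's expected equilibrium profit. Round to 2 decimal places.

Firm 2 with cost c maximizes (86 − 3(q₁+q₂) − c)·q₂, giving q₂(c) = (86 − c − 3q₁)/6.
E[c₂] = 0.4·7 + 0.4·24 + 0.2·29 = 18.2
Firm 1's FOC against E[q₂] yields q₁ = (86 − 2·26 + E[c₂])/9 = (86 − 52 + 18.2)/9 = 5.8.
E[P] = 86 − 3·(q₁ + E[q₂]) = 43.4; Firm 1's expected profit = (E[P] − 26)·q₁ = (43.4 − 26)·5.8 = 100.92.

100.92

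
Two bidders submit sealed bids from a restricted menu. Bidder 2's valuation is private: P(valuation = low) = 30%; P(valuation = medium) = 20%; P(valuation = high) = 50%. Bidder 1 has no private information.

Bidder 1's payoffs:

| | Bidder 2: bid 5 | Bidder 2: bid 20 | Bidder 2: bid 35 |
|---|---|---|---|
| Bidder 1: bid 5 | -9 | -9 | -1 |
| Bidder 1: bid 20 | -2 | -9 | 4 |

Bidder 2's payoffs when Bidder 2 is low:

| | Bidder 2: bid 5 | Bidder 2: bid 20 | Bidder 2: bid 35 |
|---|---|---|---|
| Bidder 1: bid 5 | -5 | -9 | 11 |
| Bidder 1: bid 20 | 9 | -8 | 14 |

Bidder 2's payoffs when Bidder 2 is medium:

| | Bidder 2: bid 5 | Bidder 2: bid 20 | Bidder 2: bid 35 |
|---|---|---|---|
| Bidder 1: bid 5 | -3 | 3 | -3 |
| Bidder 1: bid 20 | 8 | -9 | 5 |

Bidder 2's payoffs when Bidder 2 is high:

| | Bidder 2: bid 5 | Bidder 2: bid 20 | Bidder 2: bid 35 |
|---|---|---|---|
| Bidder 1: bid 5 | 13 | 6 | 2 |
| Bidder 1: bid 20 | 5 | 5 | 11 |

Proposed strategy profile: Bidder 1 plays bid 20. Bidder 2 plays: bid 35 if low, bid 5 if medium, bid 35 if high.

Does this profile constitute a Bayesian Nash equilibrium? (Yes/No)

Bidder 1 plays bid 20: E[bid 20] = 0.3·(4) + 0.2·(-2) + 0.5·(4) = 2.8; E[bid 5] = -2.6. Best-responding. ✓
Bidder 2 (valuation low), facing bid 20: bid 5 gives 9, bid 20 gives -8, bid 35 gives 14. Proposed bid 35 is best. ✓
Bidder 2 (valuation medium), facing bid 20: bid 5 gives 8, bid 20 gives -9, bid 35 gives 5. Proposed bid 5 is best. ✓
Bidder 2 (valuation high), facing bid 20: bid 5 gives 5, bid 20 gives 5, bid 35 gives 11. Proposed bid 35 is best. ✓

Yes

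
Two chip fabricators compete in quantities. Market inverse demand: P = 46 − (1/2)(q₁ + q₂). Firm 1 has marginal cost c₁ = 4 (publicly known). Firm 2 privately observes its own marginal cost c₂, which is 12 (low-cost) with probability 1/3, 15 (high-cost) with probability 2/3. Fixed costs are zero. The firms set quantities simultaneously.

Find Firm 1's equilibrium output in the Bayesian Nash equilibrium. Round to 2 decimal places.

34.67

Each type of Firm 2 best-responds to q₁; Firm 1 best-responds to the expected q₂ over Firm 2's types.
Firm 2 with cost c maximizes (46 − (1/2)(q₁+q₂) − c)·q₂, giving q₂(c) = (46 − c − (1/2)q₁).
E[c₂] = 1/3·12 + 2/3·15 = 14
Firm 1's FOC against E[q₂] yields q₁ = (46 − 2·4 + E[c₂])/(3/2) = (46 − 8 + 14)/(3/2) = 34.6667.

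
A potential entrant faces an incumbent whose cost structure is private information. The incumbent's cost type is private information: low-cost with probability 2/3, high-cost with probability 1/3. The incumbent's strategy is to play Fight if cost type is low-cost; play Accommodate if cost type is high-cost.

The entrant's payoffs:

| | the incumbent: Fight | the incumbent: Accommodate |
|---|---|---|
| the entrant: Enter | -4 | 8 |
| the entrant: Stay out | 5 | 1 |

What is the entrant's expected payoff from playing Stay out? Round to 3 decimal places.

3.667

E[Stay out] = 2/3·5 + 1/3·1 = 10/3 + 1/3 = 11/3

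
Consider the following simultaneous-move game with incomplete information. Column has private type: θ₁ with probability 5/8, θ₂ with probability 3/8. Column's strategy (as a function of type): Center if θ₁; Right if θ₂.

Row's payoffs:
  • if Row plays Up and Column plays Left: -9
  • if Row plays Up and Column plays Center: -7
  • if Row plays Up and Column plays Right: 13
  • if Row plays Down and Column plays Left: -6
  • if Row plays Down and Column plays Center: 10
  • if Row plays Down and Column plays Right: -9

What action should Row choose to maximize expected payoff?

E[Up] = 5/8·(-7) + 3/8·(13) = 1/2
E[Down] = 5/8·(10) + 3/8·(-9) = 23/8
Best response: Down (23/8 is the largest).

Down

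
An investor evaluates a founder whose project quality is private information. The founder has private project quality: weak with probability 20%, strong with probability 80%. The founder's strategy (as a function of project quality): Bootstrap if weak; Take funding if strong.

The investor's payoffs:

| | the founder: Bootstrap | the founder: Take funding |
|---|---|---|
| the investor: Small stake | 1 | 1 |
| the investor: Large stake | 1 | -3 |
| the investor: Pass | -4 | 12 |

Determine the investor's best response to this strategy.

Pass

E[Small stake] = 0.2·(1) + 0.8·(1) = 1
E[Large stake] = 0.2·(1) + 0.8·(-3) = -2.2
E[Pass] = 0.2·(-4) + 0.8·(12) = 8.8
Best response: Pass (8.8 is the largest).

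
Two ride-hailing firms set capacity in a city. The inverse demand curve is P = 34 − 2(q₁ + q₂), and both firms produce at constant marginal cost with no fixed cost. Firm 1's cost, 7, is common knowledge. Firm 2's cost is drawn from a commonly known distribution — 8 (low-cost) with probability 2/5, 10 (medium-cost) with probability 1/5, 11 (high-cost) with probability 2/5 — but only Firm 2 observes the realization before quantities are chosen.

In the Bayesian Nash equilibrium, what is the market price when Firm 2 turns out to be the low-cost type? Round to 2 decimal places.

16.07

Firm 2 with cost c maximizes (34 − 2(q₁+q₂) − c)·q₂, giving q₂(c) = (34 − c − 2q₁)/4.
E[c₂] = 2/5·8 + 1/5·10 + 2/5·11 = 9.6
Firm 1's FOC against E[q₂] yields q₁ = (34 − 2·7 + E[c₂])/6 = (34 − 14 + 9.6)/6 = 4.93333.
q₂(low-cost) = 4.03333, so P = 34 − 2·(4.93333 + 4.03333) = 16.0667.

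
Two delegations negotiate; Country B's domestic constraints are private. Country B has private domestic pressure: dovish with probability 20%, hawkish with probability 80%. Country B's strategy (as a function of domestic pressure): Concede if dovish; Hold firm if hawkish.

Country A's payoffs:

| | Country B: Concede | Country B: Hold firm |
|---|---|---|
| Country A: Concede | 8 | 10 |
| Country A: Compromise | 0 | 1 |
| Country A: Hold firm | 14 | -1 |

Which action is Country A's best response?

Concede

Compute Country A's expected payoff for each action, taking the expectation over Country B's type.
E[Concede] = 0.2·(8) + 0.8·(10) = 9.6
E[Compromise] = 0.2·(0) + 0.8·(1) = 0.8
E[Hold firm] = 0.2·(14) + 0.8·(-1) = 2
Best response: Concede (9.6 is the largest).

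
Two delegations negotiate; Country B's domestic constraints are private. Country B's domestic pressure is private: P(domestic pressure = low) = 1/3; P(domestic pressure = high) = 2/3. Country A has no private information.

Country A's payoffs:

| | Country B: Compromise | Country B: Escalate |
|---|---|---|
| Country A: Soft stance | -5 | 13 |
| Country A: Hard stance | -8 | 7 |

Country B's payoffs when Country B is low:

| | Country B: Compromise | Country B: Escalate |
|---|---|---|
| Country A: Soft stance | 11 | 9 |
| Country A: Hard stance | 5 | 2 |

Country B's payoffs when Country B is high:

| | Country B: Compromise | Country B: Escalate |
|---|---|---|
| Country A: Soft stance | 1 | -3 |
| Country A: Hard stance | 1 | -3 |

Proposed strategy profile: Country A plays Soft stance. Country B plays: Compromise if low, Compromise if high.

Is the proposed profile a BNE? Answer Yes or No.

Country A plays Soft stance: E[Soft stance] = 1/3·(-5) + 2/3·(-5) = -5; E[Hard stance] = -8. Best-responding. ✓
Country B (domestic pressure low), facing Soft stance: Compromise gives 11, Escalate gives 9. Proposed Compromise is best. ✓
Country B (domestic pressure high), facing Soft stance: Compromise gives 1, Escalate gives -3. Proposed Compromise is best. ✓

Yes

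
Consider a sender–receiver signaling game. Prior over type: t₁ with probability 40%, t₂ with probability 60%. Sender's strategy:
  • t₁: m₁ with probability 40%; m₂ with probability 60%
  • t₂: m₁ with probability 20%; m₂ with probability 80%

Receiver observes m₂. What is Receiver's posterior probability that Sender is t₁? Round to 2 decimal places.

Apply Bayes' rule using the sender's strategy as the likelihood.
P(m₂) = 0.4·0.6 + 0.6·0.8 = 0.72
P(t₁ | m₂) = (0.4·0.6) / 0.72 = 0.24 / 0.72 = 0.333333

0.33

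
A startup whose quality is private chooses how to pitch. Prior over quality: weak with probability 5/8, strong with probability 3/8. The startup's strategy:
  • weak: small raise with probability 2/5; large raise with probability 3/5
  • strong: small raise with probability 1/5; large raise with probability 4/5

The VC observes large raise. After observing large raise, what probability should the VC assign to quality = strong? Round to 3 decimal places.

0.444

P(large raise) = (5/8)·(3/5) + (3/8)·(4/5) = 27/40
P(strong | large raise) = ((3/8)·(4/5)) / (27/40) = (3/10) / (27/40) = 4/9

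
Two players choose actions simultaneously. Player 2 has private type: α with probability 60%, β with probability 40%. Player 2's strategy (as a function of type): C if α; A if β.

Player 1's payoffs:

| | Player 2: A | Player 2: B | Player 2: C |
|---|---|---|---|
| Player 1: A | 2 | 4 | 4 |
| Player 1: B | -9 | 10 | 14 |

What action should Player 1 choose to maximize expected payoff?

B

E[A] = 0.6·(4) + 0.4·(2) = 3.2
E[B] = 0.6·(14) + 0.4·(-9) = 4.8
Best response: B (4.8 is the largest).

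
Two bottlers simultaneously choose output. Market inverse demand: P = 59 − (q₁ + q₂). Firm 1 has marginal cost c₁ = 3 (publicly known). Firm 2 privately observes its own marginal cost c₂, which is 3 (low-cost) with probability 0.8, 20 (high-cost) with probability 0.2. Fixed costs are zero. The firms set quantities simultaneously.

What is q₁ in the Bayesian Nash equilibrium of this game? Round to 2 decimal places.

19.80

Each type of Firm 2 best-responds to q₁; Firm 1 best-responds to the expected q₂ over Firm 2's types.
Firm 2 with cost c maximizes (59 − (q₁+q₂) − c)·q₂, giving q₂(c) = (59 − c − q₁)/2.
E[c₂] = 0.8·3 + 0.2·20 = 6.4
Firm 1's FOC against E[q₂] yields q₁ = (59 − 2·3 + E[c₂])/3 = (59 − 6 + 6.4)/3 = 19.8.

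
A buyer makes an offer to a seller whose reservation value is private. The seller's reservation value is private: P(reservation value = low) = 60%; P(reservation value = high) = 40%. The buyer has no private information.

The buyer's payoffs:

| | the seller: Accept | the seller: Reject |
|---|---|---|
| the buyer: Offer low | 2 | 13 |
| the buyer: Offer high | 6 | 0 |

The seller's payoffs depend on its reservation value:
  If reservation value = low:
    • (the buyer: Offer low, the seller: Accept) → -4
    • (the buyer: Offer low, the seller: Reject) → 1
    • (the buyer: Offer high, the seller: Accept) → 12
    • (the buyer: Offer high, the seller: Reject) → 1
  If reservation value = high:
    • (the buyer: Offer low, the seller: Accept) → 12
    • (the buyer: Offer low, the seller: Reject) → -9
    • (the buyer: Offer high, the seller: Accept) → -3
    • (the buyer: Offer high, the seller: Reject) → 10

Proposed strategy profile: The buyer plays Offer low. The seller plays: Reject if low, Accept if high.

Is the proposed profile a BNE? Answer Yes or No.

The buyer plays Offer low: E[Offer low] = 0.6·(13) + 0.4·(2) = 8.6; E[Offer high] = 2.4. Best-responding. ✓
The seller (reservation value low), facing Offer low: Accept gives -4, Reject gives 1. Proposed Reject is best. ✓
The seller (reservation value high), facing Offer low: Accept gives 12, Reject gives -9. Proposed Accept is best. ✓

Yes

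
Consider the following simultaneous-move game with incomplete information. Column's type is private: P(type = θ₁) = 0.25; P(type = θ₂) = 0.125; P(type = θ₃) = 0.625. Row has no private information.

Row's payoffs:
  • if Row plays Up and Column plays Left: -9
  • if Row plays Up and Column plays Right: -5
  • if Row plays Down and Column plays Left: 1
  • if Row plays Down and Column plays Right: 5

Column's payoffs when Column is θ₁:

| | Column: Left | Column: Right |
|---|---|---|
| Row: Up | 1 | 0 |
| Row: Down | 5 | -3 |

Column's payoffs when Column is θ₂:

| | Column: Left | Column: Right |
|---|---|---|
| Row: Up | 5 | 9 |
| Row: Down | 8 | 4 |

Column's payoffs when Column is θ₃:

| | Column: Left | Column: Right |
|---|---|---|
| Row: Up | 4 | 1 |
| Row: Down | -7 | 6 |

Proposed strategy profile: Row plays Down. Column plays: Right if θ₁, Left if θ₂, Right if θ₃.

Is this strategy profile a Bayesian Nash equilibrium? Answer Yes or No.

No

Row plays Down: E[Down] = 0.25·(5) + 0.125·(1) + 0.625·(5) = 4.5; E[Up] = -5.5. Best-responding. ✓
Column (type θ₁), facing Down: Left gives 5, Right gives -3. Proposed Right is not best — profitable deviation exists. ✗
Column (type θ₂), facing Down: Left gives 8, Right gives 4. Proposed Left is best. ✓
Column (type θ₃), facing Down: Left gives -7, Right gives 6. Proposed Right is best. ✓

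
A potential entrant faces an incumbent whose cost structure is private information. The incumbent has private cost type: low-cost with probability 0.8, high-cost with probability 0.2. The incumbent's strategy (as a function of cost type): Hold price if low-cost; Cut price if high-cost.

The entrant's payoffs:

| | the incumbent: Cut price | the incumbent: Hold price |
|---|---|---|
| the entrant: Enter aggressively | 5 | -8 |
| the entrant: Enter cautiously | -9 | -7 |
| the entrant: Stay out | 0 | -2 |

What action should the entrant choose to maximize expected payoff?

E[Enter aggressively] = 0.8·(-8) + 0.2·(5) = -5.4
E[Enter cautiously] = 0.8·(-7) + 0.2·(-9) = -7.4
E[Stay out] = 0.8·(-2) + 0.2·(0) = -1.6
Best response: Stay out (-1.6 is the largest).

Stay out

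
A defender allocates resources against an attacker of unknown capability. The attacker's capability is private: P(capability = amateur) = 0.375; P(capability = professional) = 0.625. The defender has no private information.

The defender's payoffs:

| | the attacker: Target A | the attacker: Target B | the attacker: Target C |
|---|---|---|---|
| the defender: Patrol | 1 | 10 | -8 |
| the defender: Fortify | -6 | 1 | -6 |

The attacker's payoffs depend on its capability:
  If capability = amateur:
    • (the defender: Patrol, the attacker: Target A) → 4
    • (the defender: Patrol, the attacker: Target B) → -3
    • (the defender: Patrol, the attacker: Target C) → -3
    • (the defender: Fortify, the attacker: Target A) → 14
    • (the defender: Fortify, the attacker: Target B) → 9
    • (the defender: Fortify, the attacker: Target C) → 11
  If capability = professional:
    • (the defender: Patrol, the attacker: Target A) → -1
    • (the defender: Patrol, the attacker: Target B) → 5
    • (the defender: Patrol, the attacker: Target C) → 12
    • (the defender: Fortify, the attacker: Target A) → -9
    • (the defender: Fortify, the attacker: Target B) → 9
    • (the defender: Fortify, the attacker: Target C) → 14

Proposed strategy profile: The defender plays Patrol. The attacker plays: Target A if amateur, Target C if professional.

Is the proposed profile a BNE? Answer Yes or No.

Yes

A profile is a BNE iff every type of every player is best-responding given beliefs about the other side.
The defender plays Patrol: E[Patrol] = 0.375·(1) + 0.625·(-8) = -4.625; E[Fortify] = -6. Best-responding. ✓
The attacker (capability amateur), facing Patrol: Target A gives 4, Target B gives -3, Target C gives -3. Proposed Target A is best. ✓
The attacker (capability professional), facing Patrol: Target A gives -1, Target B gives 5, Target C gives 12. Proposed Target C is best. ✓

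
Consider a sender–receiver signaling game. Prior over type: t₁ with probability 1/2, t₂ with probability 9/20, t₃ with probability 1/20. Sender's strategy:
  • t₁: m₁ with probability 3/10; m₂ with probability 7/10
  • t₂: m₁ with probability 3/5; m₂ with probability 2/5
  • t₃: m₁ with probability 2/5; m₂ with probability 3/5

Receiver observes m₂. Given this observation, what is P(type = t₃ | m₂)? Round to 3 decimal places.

0.054

P(m₂) = (1/2)·(7/10) + (9/20)·(2/5) + (1/20)·(3/5) = 14/25
P(t₃ | m₂) = ((1/20)·(3/5)) / (14/25) = (3/100) / (14/25) = 3/56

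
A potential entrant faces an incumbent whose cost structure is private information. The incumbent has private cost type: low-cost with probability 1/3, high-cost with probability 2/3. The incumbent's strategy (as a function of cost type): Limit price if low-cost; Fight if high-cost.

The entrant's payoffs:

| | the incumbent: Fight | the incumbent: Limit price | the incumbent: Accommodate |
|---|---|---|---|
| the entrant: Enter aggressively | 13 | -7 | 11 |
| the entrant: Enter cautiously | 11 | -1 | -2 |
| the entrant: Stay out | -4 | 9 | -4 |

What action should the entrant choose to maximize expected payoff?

E[Enter aggressively] = 1/3·(-7) + 2/3·(13) = 19/3
E[Enter cautiously] = 1/3·(-1) + 2/3·(11) = 7
E[Stay out] = 1/3·(9) + 2/3·(-4) = 1/3
Best response: Enter cautiously (7 is the largest).

Enter cautiously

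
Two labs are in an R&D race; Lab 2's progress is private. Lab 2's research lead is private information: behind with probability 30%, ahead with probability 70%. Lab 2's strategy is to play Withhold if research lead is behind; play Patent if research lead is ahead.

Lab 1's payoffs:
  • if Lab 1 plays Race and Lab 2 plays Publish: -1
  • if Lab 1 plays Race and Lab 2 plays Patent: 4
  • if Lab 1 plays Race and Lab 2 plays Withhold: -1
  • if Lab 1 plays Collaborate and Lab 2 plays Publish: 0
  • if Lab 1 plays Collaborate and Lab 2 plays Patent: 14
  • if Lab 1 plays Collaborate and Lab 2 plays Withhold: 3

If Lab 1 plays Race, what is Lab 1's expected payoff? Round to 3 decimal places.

E[Race] = 0.3·(-1) + 0.7·4 = (-0.3) + 2.8 = 2.5

2.500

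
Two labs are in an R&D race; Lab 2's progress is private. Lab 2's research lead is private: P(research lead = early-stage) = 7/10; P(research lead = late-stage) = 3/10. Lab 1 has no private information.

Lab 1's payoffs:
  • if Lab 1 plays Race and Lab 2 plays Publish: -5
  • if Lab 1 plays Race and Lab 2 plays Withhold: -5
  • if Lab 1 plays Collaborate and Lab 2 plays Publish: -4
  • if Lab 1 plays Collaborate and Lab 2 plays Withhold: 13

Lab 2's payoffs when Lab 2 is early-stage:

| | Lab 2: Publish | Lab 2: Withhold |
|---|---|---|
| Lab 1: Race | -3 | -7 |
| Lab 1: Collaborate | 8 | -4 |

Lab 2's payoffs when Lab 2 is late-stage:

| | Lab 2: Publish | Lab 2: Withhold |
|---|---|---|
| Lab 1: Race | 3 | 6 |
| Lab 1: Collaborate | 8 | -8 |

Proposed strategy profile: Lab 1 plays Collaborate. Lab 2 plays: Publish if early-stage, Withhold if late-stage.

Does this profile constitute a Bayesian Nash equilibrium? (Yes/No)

No

Lab 1 plays Collaborate: E[Collaborate] = 7/10·(-4) + 3/10·(13) = 11/10; E[Race] = -5. Best-responding. ✓
Lab 2 (research lead early-stage), facing Collaborate: Publish gives 8, Withhold gives -4. Proposed Publish is best. ✓
Lab 2 (research lead late-stage), facing Collaborate: Publish gives 8, Withhold gives -8. Proposed Withhold is not best — profitable deviation exists. ✗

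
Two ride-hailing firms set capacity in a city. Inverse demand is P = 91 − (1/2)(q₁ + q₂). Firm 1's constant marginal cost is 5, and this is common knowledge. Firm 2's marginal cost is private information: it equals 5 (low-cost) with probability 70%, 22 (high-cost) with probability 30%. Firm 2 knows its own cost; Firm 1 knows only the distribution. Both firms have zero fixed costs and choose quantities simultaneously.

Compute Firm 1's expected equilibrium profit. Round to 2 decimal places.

1844.27

Firm 2 with cost c maximizes (91 − (1/2)(q₁+q₂) − c)·q₂, giving q₂(c) = (91 − c − (1/2)q₁).
E[c₂] = 0.7·5 + 0.3·22 = 10.1
Firm 1's FOC against E[q₂] yields q₁ = (91 − 2·5 + E[c₂])/(3/2) = (91 − 10 + 10.1)/(3/2) = 60.7333.
E[P] = 91 − (1/2)·(q₁ + E[q₂]) = 35.3667; Firm 1's expected profit = (E[P] − 5)·q₁ = (35.3667 − 5)·60.7333 = 1844.27.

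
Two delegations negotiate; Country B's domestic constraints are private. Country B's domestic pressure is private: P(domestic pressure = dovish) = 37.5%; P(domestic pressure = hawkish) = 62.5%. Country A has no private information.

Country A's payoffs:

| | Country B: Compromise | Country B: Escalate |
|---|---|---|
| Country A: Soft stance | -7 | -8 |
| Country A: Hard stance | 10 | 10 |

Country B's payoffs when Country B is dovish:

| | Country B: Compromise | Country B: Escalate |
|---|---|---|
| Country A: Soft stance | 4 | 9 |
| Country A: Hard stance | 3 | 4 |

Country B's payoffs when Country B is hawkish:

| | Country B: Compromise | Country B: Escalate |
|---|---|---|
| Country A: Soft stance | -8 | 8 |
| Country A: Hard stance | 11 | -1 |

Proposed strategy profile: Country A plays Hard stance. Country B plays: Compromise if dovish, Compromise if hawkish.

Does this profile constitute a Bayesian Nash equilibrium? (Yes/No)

Country A plays Hard stance: E[Hard stance] = 0.375·(10) + 0.625·(10) = 10; E[Soft stance] = -7. Best-responding. ✓
Country B (domestic pressure dovish), facing Hard stance: Compromise gives 3, Escalate gives 4. Proposed Compromise is not best — profitable deviation exists. ✗
Country B (domestic pressure hawkish), facing Hard stance: Compromise gives 11, Escalate gives -1. Proposed Compromise is best. ✓

No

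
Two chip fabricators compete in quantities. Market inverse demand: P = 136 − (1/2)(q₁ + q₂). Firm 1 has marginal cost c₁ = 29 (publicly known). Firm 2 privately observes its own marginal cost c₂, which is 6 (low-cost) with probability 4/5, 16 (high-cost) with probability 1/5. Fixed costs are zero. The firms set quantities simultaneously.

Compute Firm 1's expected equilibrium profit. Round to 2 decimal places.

1643.56

Type-c best response for Firm 2: q₂(c) = (136 − c) − q₁/2.
Firm 1 maximizes expected profit; its first-order condition is 136 − q₁ − (1/2)E[q₂] − 29 = 0.
Substituting E[q₂] and solving: E[c₂] = 8, so q₁ = (136 − 2·29 + 8)/(3/2) = 57.3333.
E[P] = 136 − (1/2)·(q₁ + E[q₂]) = 57.6667; Firm 1's expected profit = (E[P] − 29)·q₁ = (57.6667 − 29)·57.3333 = 1643.56.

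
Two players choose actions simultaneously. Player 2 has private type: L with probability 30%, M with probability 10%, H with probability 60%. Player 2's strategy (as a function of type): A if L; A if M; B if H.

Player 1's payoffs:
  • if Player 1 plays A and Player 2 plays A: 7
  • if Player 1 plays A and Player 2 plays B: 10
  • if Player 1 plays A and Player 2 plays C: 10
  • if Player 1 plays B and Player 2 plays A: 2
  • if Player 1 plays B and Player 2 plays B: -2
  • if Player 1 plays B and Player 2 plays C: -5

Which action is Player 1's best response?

A

Compute Player 1's expected payoff for each action, taking the expectation over Player 2's type.
E[A] = 0.3·(7) + 0.1·(7) + 0.6·(10) = 8.8
E[B] = 0.3·(2) + 0.1·(2) + 0.6·(-2) = -0.4
Best response: A (8.8 is the largest).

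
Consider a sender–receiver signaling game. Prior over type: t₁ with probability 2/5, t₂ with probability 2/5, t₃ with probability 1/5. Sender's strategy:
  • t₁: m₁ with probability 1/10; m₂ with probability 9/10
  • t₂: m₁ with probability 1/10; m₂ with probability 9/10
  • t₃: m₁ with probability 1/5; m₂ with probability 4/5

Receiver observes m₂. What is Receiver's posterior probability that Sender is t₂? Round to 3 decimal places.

0.409

Apply Bayes' rule using the sender's strategy as the likelihood.
P(m₂) = (2/5)·(9/10) + (2/5)·(9/10) + (1/5)·(4/5) = 22/25
P(t₂ | m₂) = ((2/5)·(9/10)) / (22/25) = (9/25) / (22/25) = 9/22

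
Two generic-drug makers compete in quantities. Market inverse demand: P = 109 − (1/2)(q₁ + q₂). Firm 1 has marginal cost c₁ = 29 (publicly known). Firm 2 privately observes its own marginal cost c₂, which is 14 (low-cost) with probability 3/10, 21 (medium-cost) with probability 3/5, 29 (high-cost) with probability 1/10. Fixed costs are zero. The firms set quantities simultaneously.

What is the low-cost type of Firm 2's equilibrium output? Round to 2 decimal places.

71.43

Type-c best response for Firm 2: q₂(c) = (109 − c) − q₁/2.
Firm 1 maximizes expected profit; its first-order condition is 109 − q₁ − (1/2)E[q₂] − 29 = 0.
Substituting E[q₂] and solving: E[c₂] = 19.7, so q₁ = (109 − 2·29 + 19.7)/(3/2) = 47.1333.
q₂(low-cost) = (109 − 14 − (1/2)·47.1333) = 71.4333.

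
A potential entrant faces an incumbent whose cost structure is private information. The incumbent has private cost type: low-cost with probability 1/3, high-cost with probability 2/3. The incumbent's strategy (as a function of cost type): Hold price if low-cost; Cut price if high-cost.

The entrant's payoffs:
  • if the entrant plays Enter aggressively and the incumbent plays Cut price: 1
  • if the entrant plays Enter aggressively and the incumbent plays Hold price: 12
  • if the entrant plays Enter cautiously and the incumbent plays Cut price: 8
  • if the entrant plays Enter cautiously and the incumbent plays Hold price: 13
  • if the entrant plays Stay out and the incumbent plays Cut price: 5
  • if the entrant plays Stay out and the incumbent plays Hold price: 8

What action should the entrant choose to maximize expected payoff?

Enter cautiously

Compute the entrant's expected payoff for each action, taking the expectation over the incumbent's type.
E[Enter aggressively] = 1/3·(12) + 2/3·(1) = 14/3
E[Enter cautiously] = 1/3·(13) + 2/3·(8) = 29/3
E[Stay out] = 1/3·(8) + 2/3·(5) = 6
Best response: Enter cautiously (29/3 is the largest).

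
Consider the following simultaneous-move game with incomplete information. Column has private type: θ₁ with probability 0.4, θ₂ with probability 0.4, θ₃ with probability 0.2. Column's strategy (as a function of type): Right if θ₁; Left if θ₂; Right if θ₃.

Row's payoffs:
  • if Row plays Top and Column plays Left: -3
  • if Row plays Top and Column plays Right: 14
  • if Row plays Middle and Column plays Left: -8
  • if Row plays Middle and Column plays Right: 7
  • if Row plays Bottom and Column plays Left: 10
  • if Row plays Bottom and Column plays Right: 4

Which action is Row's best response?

Compute Row's expected payoff for each action, taking the expectation over Column's type.
E[Top] = 0.4·(14) + 0.4·(-3) + 0.2·(14) = 7.2
E[Middle] = 0.4·(7) + 0.4·(-8) + 0.2·(7) = 1
E[Bottom] = 0.4·(4) + 0.4·(10) + 0.2·(4) = 6.4
Best response: Top (7.2 is the largest).

Top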